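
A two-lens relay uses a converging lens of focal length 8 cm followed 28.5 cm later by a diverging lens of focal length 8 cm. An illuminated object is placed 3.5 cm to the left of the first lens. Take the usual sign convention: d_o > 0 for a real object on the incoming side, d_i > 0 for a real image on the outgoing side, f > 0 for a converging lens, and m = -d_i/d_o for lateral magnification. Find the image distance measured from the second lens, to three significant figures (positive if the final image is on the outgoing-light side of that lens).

-6.50 cm

First lens: d_i1 = 1/(1/8 - 1/3.5) = -6.222 cm.
With d_i1 < 0 the first image is virtual and lies on the object side; the object distance for lens 2 is d_o2 = 28.5 - (-6.222) = 34.722 cm.
Second lens: d_i2 = 1/(1/(-8) - 1/(34.722)) = -6.502 cm.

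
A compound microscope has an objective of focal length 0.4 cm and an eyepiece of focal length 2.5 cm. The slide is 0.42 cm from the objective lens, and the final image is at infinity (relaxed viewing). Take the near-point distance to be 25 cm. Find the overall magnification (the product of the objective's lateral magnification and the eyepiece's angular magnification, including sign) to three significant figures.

-200

Objective: 1/d_i = 1/f_obj - 1/d_o = 1/0.4 - 1/0.42 = 0.11905 cm^-1, so d_i = 8.400 cm.
m_obj = -d_i/d_o = -8.400/0.42 = -20.000.
Eyepiece angular magnification (image at infinity): M_eye = D/f_e = 25/2.5 = 10.000.
Overall M = m_obj x M_eye = (-20.000)(10.000) = -200.00.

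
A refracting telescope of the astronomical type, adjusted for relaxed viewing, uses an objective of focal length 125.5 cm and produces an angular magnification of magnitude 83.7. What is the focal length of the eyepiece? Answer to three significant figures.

1.50 cm

|M| = f_obj/f_eye, so f_eye = f_obj/|M| = 125.5/83.7 = 1.499 cm.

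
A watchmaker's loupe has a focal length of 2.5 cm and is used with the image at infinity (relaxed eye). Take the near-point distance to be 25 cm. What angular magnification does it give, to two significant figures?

10

M = D/f = 25/2.5 = 10.000.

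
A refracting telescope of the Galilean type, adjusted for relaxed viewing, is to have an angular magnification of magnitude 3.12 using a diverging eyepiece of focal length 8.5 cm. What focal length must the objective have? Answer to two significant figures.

27 cm

|M| = f_obj/|f_eye|, so f_obj = |M| x |f_eye| = 3.12 x 8.5 = 26.520 cm.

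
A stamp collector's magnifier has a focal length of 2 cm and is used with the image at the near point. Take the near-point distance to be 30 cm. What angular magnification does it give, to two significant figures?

M = 1 + D/f = 1 + 30/2 = 16.000.

16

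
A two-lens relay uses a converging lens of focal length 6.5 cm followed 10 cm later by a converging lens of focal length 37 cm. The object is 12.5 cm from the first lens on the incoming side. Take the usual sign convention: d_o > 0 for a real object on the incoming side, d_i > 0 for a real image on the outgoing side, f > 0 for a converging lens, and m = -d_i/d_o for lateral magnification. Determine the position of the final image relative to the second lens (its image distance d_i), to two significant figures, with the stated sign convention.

3.2 cm

Lens 1: 1/d_i1 = 1/f_1 - 1/d_o1 = 1/6.5 - 1/12.5 = 0.07385 cm^-1, so d_i1 = 13.542 cm.
Since 13.542 cm > 10 cm, the first image lies past the second lens and serves as a virtual object: d_o2 = L - d_i1 = -3.542 cm.
Lens 2: 1/d_i2 = 1/f_2 - 1/d_o2 = 1/37 - 1/(-3.542) = 0.30938 cm^-1, so d_i2 = 3.232 cm.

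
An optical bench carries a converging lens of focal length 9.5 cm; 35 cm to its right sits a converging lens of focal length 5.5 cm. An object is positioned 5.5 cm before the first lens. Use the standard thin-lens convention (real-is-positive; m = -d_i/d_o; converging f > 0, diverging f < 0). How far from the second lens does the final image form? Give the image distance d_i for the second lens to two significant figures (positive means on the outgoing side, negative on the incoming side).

6.2 cm

Lens 1: 1/d_i1 = 1/f_1 - 1/d_o1 = 1/9.5 - 1/5.5 = -0.07656 cm^-1, so d_i1 = -13.062 cm.
With d_i1 < 0 the first image is virtual and lies on the object side; the object distance for lens 2 is d_o2 = 35 - (-13.062) = 48.062 cm.
Lens 2: 1/d_i2 = 1/f_2 - 1/d_o2 = 1/5.5 - 1/(48.062) = 0.16101 cm^-1, so d_i2 = 6.211 cm.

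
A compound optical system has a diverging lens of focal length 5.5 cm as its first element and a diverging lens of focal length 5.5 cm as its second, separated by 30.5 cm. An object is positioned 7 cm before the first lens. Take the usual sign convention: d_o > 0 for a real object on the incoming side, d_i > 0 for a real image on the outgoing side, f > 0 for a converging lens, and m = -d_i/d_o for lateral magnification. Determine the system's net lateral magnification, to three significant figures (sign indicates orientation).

Lens 1: 1/d_i1 = 1/f_1 - 1/d_o1 = 1/(-5.5) - 1/7 = -0.32468 cm^-1, so d_i1 = -3.080 cm.
m_1 = -(-3.080)/7 = 0.4400.
The intermediate image is virtual, 3.080 cm to the left of lens 1, so d_o2 = L - d_i1 = 30.5 - (-3.080) = 33.580 cm.
Lens 2: 1/d_i2 = 1/f_2 - 1/d_o2 = 1/(-5.5) - 1/(33.580) = -0.21160 cm^-1, so d_i2 = -4.726 cm.
m_2 = -(-4.726)/(33.580) = 0.1407.
Total m = m_1 x m_2 = (0.4400)(0.1407) = 0.0619.

0.0619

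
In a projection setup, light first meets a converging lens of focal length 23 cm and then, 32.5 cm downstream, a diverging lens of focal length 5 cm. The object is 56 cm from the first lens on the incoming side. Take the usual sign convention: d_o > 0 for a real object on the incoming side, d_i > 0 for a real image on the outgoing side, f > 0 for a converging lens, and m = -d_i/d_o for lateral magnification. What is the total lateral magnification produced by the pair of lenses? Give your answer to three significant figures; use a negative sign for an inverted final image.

2.28

First lens: d_i1 = 1/(1/23 - 1/56) = 39.030 cm.
m_1 = -(39.030)/56 = -0.6970.
This image would form 39.030 cm past lens 1, i.e. 6.530 cm beyond lens 2, so it is a virtual object for lens 2: d_o2 = 32.5 - 39.030 = -6.530 cm.
Second lens: d_i2 = 1/(1/(-5) - 1/(-6.530)) = -21.337 cm.
m_2 = -(-21.337)/(-6.530) = -3.2673.
Total m = m_1 x m_2 = (-0.6970)(-3.2673) = 2.2772.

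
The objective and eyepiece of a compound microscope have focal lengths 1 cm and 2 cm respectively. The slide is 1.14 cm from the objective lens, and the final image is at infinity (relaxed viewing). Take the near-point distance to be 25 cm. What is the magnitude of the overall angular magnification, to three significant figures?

89.3

Objective: 1/d_i = 1/f_obj - 1/d_o = 1/1 - 1/1.14 = 0.12281 cm^-1, so d_i = 8.143 cm.
m_obj = -d_i/d_o = -8.143/1.14 = -7.143.
Eyepiece angular magnification (image at infinity): M_eye = D/f_e = 25/2 = 12.500.
Overall M = m_obj x M_eye = (-7.143)(12.500) = -89.29.
|M| = 89.29.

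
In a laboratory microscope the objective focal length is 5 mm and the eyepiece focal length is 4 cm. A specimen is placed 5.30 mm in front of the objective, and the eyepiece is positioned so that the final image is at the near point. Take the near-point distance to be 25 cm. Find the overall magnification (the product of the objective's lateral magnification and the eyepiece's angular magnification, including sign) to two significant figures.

Convert to cm: f_obj = 5 mm = 0.5 cm; d_o = 5.30 mm = 0.53 cm.
Objective: 1/d_i = 1/f_obj - 1/d_o = 1/0.5 - 1/0.53 = 0.11321 cm^-1, so d_i = 8.833 cm.
m_obj = -d_i/d_o = -8.833/0.53 = -16.667.
Eyepiece angular magnification (image at near point): M_eye = 1 + D/f_e = 1 + 25/4 = 7.250.
Overall M = m_obj x M_eye = (-16.667)(7.250) = -120.83.

-120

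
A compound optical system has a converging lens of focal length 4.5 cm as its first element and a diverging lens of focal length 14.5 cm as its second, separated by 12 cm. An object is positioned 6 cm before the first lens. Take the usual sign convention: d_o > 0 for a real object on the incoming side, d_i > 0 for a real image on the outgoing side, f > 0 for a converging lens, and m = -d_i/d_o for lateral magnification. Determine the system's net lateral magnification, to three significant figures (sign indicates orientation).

-5.12

First lens: d_i1 = 1/(1/4.5 - 1/6) = 18.000 cm.
m_1 = -(18.000)/6 = -3.0000.
This image would form 18.000 cm past lens 1, i.e. 6.000 cm beyond lens 2, so it is a virtual object for lens 2: d_o2 = 12 - 18.000 = -6.000 cm.
Second lens: d_i2 = 1/(1/(-14.5) - 1/(-6.000)) = 10.235 cm.
m_2 = -(10.235)/(-6.000) = 1.7059.
Overall magnification: m = m_1 m_2 = -5.1176.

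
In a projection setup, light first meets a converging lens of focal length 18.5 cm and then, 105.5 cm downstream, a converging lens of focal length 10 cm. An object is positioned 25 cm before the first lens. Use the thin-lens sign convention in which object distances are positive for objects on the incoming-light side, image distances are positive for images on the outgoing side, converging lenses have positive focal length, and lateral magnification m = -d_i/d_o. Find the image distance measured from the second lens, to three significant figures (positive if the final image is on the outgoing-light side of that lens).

14.1 cm

First lens: d_i1 = 1/(1/18.5 - 1/25) = 71.154 cm.
That image sits 34.346 cm in front of the second lens, so d_o2 = 34.346 cm.
Second lens: d_i2 = 1/(1/10 - 1/(34.346)) = 14.107 cm.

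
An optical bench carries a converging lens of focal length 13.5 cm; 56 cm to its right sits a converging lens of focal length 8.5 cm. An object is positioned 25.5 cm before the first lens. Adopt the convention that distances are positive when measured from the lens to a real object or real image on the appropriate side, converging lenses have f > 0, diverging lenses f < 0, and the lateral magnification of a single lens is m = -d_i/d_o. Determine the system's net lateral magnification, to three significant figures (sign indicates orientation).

0.508

Applying the thin-lens equation to the first lens, 1/13.5 = 1/25.5 + 1/d_i1, which gives d_i1 = 28.688 cm.
Its lateral magnification is m_1 = -d_i1/d_o1 = -(28.688)/25.5 = -1.1250.
The intermediate image is 28.688 cm to the right of lens 1, so d_o2 = L - d_i1 = 56 - 28.688 = 27.312 cm.
Applying the thin-lens equation again with f_2 = 8.5 cm and d_o2 = 27.312 cm gives d_i2 = 12.341 cm.
m_2 = -(12.341)/(27.312) = -0.4518.
The system's lateral magnification is m_1 m_2 = (-1.1250)(-0.4518) = 0.5083.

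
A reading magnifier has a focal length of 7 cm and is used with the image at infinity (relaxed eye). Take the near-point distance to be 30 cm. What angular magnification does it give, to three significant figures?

4.29

M = D/f = 30/7 = 4.286.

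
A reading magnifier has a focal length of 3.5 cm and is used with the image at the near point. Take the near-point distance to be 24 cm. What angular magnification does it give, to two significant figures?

M = 1 + D/f = 1 + 24/3.5 = 7.857.

7.9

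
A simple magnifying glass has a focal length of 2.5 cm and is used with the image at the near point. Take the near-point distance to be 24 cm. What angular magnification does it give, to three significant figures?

M = 1 + D/f = 1 + 24/2.5 = 10.600.

10.6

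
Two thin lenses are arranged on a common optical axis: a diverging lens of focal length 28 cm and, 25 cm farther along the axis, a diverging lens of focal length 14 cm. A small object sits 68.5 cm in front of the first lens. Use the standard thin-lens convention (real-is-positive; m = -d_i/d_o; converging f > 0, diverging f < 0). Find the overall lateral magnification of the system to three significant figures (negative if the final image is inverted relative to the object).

First lens: d_i1 = 1/(1/(-28) - 1/68.5) = -19.876 cm.
m_1 = -(-19.876)/68.5 = 0.2902.
With d_i1 < 0 the first image is virtual and lies on the object side; the object distance for lens 2 is d_o2 = 25 - (-19.876) = 44.876 cm.
Second lens: d_i2 = 1/(1/(-14) - 1/(44.876)) = -10.671 cm.
m_2 = -(-10.671)/(44.876) = 0.2378.
The system's lateral magnification is m_1 m_2 = (0.2902)(0.2378) = 0.0690.

0.0690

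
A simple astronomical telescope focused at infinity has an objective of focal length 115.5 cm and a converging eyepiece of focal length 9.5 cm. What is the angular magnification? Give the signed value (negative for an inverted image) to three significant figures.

M = -f_obj/f_eye = -115.5/(9.5) = -12.158.

-12.2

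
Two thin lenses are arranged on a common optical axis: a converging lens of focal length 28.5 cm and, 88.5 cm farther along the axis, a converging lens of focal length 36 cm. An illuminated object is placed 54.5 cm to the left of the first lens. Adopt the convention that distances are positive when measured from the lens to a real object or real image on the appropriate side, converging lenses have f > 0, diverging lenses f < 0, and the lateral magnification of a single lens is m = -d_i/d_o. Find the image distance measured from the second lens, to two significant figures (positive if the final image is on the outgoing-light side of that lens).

-140 cm

Lens 1: 1/d_i1 = 1/f_1 - 1/d_o1 = 1/28.5 - 1/54.5 = 0.01674 cm^-1, so d_i1 = 59.740 cm.
The intermediate image is 59.740 cm to the right of lens 1, so d_o2 = L - d_i1 = 88.5 - 59.740 = 28.760 cm.
Lens 2: 1/d_i2 = 1/f_2 - 1/d_o2 = 1/36 - 1/(28.760) = -0.00699 cm^-1, so d_i2 = -142.996 cm.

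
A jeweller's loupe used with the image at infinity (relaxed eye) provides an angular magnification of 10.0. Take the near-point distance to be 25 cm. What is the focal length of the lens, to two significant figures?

For the image at infinity, M = D/f.
f = D/M = 25/10.0 = 2.500 cm.

2.5 cm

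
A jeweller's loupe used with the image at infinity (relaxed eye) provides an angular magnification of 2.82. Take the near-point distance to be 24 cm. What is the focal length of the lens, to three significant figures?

8.51 cm

For the image at infinity, M = D/f.
f = D/M = 24/2.82 = 8.511 cm.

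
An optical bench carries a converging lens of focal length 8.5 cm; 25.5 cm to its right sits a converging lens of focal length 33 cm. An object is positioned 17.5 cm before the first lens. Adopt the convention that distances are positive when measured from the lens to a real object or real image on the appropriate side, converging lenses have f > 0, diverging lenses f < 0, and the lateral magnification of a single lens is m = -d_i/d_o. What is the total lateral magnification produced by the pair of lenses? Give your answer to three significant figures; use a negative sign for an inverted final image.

-1.30

Lens 1: 1/d_i1 = 1/f_1 - 1/d_o1 = 1/8.5 - 1/17.5 = 0.06050 cm^-1, so d_i1 = 16.528 cm.
m_1 = -(16.528)/17.5 = -0.9444.
Object distance for lens 2: d_o2 = 25.5 - 16.528 = 8.972 cm.
Lens 2: 1/d_i2 = 1/f_2 - 1/d_o2 = 1/33 - 1/(8.972) = -0.08115 cm^-1, so d_i2 = -12.323 cm.
m_2 = -(-12.323)/(8.972) = 1.3734.
Total m = m_1 x m_2 = (-0.9444)(1.3734) = -1.2971.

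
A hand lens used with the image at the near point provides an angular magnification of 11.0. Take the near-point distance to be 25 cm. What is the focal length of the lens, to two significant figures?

For the image at the near point, M = 1 + D/f.
f = D/(M - 1) = 25/(11.0 - 1) = 2.500 cm.

2.5 cm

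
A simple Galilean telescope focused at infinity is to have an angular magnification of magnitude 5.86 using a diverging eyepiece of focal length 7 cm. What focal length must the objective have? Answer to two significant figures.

|M| = f_obj/|f_eye|, so f_obj = |M| x |f_eye| = 5.86 x 7 = 41.020 cm.

41 cm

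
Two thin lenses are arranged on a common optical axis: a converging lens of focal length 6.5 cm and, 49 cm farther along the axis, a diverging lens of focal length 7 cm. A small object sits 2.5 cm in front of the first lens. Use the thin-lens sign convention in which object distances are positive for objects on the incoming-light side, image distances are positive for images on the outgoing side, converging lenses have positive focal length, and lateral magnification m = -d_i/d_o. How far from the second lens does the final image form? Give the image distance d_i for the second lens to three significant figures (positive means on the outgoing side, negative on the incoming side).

Lens 1: 1/d_i1 = 1/f_1 - 1/d_o1 = 1/6.5 - 1/2.5 = -0.24615 cm^-1, so d_i1 = -4.062 cm.
The intermediate image is virtual, 4.062 cm to the left of lens 1, so d_o2 = L - d_i1 = 49 - (-4.062) = 53.062 cm.
Lens 2: 1/d_i2 = 1/f_2 - 1/d_o2 = 1/(-7) - 1/(53.062) = -0.16170 cm^-1, so d_i2 = -6.184 cm.

-6.18 cm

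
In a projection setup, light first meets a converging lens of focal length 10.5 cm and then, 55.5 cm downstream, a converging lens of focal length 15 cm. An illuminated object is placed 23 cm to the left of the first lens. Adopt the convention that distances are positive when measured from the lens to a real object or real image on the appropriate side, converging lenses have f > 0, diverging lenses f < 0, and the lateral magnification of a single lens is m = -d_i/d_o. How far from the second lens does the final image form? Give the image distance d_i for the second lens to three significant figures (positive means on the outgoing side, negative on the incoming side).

Applying the thin-lens equation to the first lens, 1/10.5 = 1/23 + 1/d_i1, which gives d_i1 = 19.320 cm.
Object distance for lens 2: d_o2 = 55.5 - 19.320 = 36.180 cm.
Applying the thin-lens equation again with f_2 = 15 cm and d_o2 = 36.180 cm gives d_i2 = 25.623 cm.

25.6 cm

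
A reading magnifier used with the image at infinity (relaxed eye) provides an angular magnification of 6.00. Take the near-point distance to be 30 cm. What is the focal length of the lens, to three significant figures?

For the image at infinity, M = D/f.
f = D/M = 30/6.0 = 5.000 cm.

5.00 cm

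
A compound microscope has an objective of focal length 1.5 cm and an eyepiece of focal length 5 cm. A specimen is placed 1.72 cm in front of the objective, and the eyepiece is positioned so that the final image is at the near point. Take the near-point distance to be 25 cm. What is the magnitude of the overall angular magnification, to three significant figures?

40.9

Objective: 1/d_i = 1/f_obj - 1/d_o = 1/1.5 - 1/1.72 = 0.08527 cm^-1, so d_i = 11.727 cm.
m_obj = -d_i/d_o = -11.727/1.72 = -6.818.
Eyepiece angular magnification (image at near point): M_eye = 1 + D/f_e = 1 + 25/5 = 6.000.
Overall M = m_obj x M_eye = (-6.818)(6.000) = -40.91.
|M| = 40.91.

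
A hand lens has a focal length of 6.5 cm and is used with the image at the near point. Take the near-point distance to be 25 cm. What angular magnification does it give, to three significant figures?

M = 1 + D/f = 1 + 25/6.5 = 4.846.

4.85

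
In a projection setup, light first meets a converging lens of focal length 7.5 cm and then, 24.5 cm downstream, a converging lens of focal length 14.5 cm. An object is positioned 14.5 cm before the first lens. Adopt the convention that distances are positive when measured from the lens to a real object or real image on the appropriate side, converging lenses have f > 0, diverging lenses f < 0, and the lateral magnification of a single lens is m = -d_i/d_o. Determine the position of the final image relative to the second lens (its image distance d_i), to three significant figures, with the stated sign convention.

-23.5 cm

Applying the thin-lens equation to the first lens, 1/7.5 = 1/14.5 + 1/d_i1, which gives d_i1 = 15.536 cm.
Object distance for lens 2: d_o2 = 24.5 - 15.536 = 8.964 cm.
Applying the thin-lens equation again with f_2 = 14.5 cm and d_o2 = 8.964 cm gives d_i2 = -23.481 cm.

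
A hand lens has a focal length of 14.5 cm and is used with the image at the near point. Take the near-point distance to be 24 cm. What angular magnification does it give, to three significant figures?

M = 1 + D/f = 1 + 24/14.5 = 2.655.

2.66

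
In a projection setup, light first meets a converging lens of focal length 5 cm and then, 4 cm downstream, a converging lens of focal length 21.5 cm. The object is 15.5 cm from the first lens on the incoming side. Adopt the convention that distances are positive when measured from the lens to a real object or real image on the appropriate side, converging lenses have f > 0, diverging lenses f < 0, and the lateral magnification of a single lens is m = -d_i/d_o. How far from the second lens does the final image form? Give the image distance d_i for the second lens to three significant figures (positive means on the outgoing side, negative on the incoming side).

First lens: d_i1 = 1/(1/5 - 1/15.5) = 7.381 cm.
Since 7.381 cm > 4 cm, the first image lies past the second lens and serves as a virtual object: d_o2 = L - d_i1 = -3.381 cm.
Second lens: d_i2 = 1/(1/21.5 - 1/(-3.381)) = 2.922 cm.

2.92 cm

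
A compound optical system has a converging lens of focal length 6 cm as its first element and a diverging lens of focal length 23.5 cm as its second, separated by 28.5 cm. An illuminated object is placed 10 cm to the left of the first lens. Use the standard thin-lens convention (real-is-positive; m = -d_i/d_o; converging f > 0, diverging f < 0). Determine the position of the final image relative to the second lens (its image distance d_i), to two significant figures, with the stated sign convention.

-8.6 cm

First lens: d_i1 = 1/(1/6 - 1/10) = 15.000 cm.
Object distance for lens 2: d_o2 = 28.5 - 15.000 = 13.500 cm.
Second lens: d_i2 = 1/(1/(-23.5) - 1/(13.500)) = -8.574 cm.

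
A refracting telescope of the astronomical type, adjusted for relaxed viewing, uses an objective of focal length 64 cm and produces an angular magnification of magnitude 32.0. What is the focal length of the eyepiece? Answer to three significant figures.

|M| = f_obj/f_eye, so f_eye = f_obj/|M| = 64/32.0 = 2.000 cm.

2.00 cm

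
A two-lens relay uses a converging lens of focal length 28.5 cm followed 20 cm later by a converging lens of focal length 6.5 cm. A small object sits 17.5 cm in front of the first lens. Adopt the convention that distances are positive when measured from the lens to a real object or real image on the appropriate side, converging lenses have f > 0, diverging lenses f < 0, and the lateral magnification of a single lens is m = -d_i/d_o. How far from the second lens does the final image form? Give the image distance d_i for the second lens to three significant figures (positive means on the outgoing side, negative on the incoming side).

Lens 1: 1/d_i1 = 1/f_1 - 1/d_o1 = 1/28.5 - 1/17.5 = -0.02206 cm^-1, so d_i1 = -45.341 cm.
With d_i1 < 0 the first image is virtual and lies on the object side; the object distance for lens 2 is d_o2 = 20 - (-45.341) = 65.341 cm.
Lens 2: 1/d_i2 = 1/f_2 - 1/d_o2 = 1/6.5 - 1/(65.341) = 0.13854 cm^-1, so d_i2 = 7.218 cm.

7.22 cm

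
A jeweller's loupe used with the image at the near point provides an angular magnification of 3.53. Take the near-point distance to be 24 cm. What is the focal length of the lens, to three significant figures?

9.49 cm

For the image at the near point, M = 1 + D/f.
f = D/(M - 1) = 24/(3.53 - 1) = 9.486 cm.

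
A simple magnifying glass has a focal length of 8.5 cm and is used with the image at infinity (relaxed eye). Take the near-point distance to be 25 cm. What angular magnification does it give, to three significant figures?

2.94

M = D/f = 25/8.5 = 2.941.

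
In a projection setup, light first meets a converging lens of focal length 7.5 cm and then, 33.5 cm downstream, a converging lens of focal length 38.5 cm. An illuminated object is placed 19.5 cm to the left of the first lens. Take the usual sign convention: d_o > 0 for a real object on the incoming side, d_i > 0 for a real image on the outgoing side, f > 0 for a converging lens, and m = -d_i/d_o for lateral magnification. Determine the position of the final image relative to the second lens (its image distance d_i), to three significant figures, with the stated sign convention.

-47.7 cm

First lens: d_i1 = 1/(1/7.5 - 1/19.5) = 12.188 cm.
That image sits 21.312 cm in front of the second lens, so d_o2 = 21.312 cm.
Second lens: d_i2 = 1/(1/38.5 - 1/(21.312)) = -47.740 cm.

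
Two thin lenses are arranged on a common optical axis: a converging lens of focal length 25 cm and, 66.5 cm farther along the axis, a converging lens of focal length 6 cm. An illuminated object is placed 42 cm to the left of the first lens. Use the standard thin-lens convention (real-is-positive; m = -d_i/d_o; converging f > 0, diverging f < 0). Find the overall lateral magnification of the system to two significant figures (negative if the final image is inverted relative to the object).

-7.0

Lens 1: 1/d_i1 = 1/f_1 - 1/d_o1 = 1/25 - 1/42 = 0.01619 cm^-1, so d_i1 = 61.765 cm.
m_1 = -(61.765)/42 = -1.4706.
Object distance for lens 2: d_o2 = 66.5 - 61.765 = 4.735 cm.
Lens 2: 1/d_i2 = 1/f_2 - 1/d_o2 = 1/6 - 1/(4.735) = -0.04451 cm^-1, so d_i2 = -22.465 cm.
m_2 = -(-22.465)/(4.735) = 4.7442.
Overall magnification: m = m_1 m_2 = -6.9767.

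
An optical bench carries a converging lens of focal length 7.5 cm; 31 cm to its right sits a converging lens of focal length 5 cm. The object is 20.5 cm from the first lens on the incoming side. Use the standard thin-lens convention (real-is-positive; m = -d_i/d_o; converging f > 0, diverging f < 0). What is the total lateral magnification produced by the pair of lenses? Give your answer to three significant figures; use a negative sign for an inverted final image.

Lens 1: 1/d_i1 = 1/f_1 - 1/d_o1 = 1/7.5 - 1/20.5 = 0.08455 cm^-1, so d_i1 = 11.827 cm.
m_1 = -(11.827)/20.5 = -0.5769.
The intermediate image is 11.827 cm to the right of lens 1, so d_o2 = L - d_i1 = 31 - 11.827 = 19.173 cm.
Lens 2: 1/d_i2 = 1/f_2 - 1/d_o2 = 1/5 - 1/(19.173) = 0.14784 cm^-1, so d_i2 = 6.764 cm.
m_2 = -(6.764)/(19.173) = -0.3528.
Total m = m_1 x m_2 = (-0.5769)(-0.3528) = 0.2035.

0.204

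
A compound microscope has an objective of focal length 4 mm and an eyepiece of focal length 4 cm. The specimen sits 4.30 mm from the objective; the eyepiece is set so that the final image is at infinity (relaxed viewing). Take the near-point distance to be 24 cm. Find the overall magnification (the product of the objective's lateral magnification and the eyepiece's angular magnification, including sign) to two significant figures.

-80

Convert to cm: f_obj = 4 mm = 0.4 cm; d_o = 4.30 mm = 0.43 cm.
Objective: 1/d_i = 1/f_obj - 1/d_o = 1/0.4 - 1/0.43 = 0.17442 cm^-1, so d_i = 5.733 cm.
m_obj = -d_i/d_o = -5.733/0.43 = -13.333.
Eyepiece angular magnification (image at infinity): M_eye = D/f_e = 24/4 = 6.000.
Overall M = m_obj x M_eye = (-13.333)(6.000) = -80.00.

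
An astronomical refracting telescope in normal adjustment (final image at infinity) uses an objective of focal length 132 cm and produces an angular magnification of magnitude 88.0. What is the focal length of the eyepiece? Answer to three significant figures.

|M| = f_obj/f_eye, so f_eye = f_obj/|M| = 132/88.0 = 1.500 cm.

1.50 cm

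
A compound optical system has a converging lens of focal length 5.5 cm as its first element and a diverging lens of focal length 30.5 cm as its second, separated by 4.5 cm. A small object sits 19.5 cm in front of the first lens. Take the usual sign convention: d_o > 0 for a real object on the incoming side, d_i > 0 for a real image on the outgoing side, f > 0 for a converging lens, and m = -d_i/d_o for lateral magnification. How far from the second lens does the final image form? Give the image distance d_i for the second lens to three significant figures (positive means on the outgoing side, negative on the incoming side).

Applying the thin-lens equation to the first lens, 1/5.5 = 1/19.5 + 1/d_i1, which gives d_i1 = 7.661 cm.
This image would form 7.661 cm past lens 1, i.e. 3.161 cm beyond lens 2, so it is a virtual object for lens 2: d_o2 = 4.5 - 7.661 = -3.161 cm.
Applying the thin-lens equation again with f_2 = -30.5 cm and d_o2 = -3.161 cm gives d_i2 = 3.526 cm.

3.53 cm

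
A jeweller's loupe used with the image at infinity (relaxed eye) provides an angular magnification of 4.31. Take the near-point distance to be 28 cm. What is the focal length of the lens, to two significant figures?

6.5 cm

For the image at infinity, M = D/f.
f = D/M = 28/4.31 = 6.497 cm.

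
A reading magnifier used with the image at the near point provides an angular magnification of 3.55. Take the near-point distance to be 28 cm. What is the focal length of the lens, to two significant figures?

11 cm

For the image at the near point, M = 1 + D/f.
f = D/(M - 1) = 28/(3.55 - 1) = 10.980 cm.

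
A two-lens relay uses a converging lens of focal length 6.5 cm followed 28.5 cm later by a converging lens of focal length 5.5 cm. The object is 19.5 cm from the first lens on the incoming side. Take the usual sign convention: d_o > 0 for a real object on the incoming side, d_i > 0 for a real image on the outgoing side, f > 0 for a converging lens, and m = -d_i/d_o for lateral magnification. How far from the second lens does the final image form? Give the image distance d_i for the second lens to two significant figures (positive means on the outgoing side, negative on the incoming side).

7.8 cm

Applying the thin-lens equation to the first lens, 1/6.5 = 1/19.5 + 1/d_i1, which gives d_i1 = 9.750 cm.
Object distance for lens 2: d_o2 = 28.5 - 9.750 = 18.750 cm.
Applying the thin-lens equation again with f_2 = 5.5 cm and d_o2 = 18.750 cm gives d_i2 = 7.783 cm.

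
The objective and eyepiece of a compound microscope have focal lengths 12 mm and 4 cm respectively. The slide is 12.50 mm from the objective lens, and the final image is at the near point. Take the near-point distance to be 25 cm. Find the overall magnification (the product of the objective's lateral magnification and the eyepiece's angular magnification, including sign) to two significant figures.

-170

Convert to cm: f_obj = 12 mm = 1.2 cm; d_o = 12.50 mm = 1.25 cm.
Objective: 1/d_i = 1/f_obj - 1/d_o = 1/1.2 - 1/1.25 = 0.03333 cm^-1, so d_i = 30.000 cm.
m_obj = -d_i/d_o = -30.000/1.25 = -24.000.
Eyepiece angular magnification (image at near point): M_eye = 1 + D/f_e = 1 + 25/4 = 7.250.
Overall M = m_obj x M_eye = (-24.000)(7.250) = -174.00.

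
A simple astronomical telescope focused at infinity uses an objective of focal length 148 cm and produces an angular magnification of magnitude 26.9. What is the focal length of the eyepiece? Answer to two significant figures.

|M| = f_obj/f_eye, so f_eye = f_obj/|M| = 148/26.9 = 5.502 cm.

5.5 cm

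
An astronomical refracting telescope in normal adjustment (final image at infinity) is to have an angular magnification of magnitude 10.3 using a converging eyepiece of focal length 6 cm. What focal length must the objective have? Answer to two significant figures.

62 cm

|M| = f_obj/|f_eye|, so f_obj = |M| x |f_eye| = 10.3 x 6 = 61.800 cm.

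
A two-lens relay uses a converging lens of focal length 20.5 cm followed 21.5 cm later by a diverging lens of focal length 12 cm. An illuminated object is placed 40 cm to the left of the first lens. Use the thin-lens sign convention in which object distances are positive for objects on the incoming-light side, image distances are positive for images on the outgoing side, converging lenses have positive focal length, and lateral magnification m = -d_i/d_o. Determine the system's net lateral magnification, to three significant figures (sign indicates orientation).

Lens 1: 1/d_i1 = 1/f_1 - 1/d_o1 = 1/20.5 - 1/40 = 0.02378 cm^-1, so d_i1 = 42.051 cm.
m_1 = -(42.051)/40 = -1.0513.
Since 42.051 cm > 21.5 cm, the first image lies past the second lens and serves as a virtual object: d_o2 = L - d_i1 = -20.551 cm.
Lens 2: 1/d_i2 = 1/f_2 - 1/d_o2 = 1/(-12) - 1/(-20.551) = -0.03467 cm^-1, so d_i2 = -28.840 cm.
m_2 = -(-28.840)/(-20.551) = -1.4033.
Total m = m_1 x m_2 = (-1.0513)(-1.4033) = 1.4753.

1.48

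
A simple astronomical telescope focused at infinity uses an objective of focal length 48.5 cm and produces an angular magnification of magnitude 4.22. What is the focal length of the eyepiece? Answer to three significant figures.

11.5 cm

|M| = f_obj/f_eye, so f_eye = f_obj/|M| = 48.5/4.22 = 11.493 cm.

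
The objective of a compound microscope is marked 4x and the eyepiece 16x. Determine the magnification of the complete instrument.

64

The overall magnification of a compound microscope is the product of the objective and eyepiece magnifications:
M = M_obj x M_eye = 4 x 16 = 64.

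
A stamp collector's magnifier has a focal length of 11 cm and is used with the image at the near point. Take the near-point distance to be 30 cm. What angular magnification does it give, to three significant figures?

3.73

M = 1 + D/f = 1 + 30/11 = 3.727.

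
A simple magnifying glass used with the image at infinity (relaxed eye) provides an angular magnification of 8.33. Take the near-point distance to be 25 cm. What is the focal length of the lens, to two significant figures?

3.0 cm

For the image at infinity, M = D/f.
f = D/M = 25/8.33 = 3.001 cm.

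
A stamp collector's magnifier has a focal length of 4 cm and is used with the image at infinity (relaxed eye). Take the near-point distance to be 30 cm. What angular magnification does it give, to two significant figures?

7.5

M = D/f = 30/4 = 7.500.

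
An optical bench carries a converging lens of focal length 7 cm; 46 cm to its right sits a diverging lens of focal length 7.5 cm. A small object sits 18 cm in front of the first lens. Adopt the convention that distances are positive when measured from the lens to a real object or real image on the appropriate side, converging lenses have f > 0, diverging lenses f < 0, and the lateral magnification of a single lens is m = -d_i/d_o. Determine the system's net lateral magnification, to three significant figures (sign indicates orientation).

-0.114

Applying the thin-lens equation to the first lens, 1/7 = 1/18 + 1/d_i1, which gives d_i1 = 11.455 cm.
Its lateral magnification is m_1 = -d_i1/d_o1 = -(11.455)/18 = -0.6364.
The intermediate image is 11.455 cm to the right of lens 1, so d_o2 = L - d_i1 = 46 - 11.455 = 34.545 cm.
Applying the thin-lens equation again with f_2 = -7.5 cm and d_o2 = 34.545 cm gives d_i2 = -6.162 cm.
m_2 = -(-6.162)/(34.545) = 0.1784.
Overall magnification: m = m_1 m_2 = -0.1135.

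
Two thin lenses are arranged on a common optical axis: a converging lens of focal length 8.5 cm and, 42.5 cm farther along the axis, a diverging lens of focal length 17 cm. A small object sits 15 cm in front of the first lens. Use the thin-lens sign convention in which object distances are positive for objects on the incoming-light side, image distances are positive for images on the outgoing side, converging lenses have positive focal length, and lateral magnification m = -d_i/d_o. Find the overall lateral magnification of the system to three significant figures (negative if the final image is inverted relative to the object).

-0.557

Lens 1: 1/d_i1 = 1/f_1 - 1/d_o1 = 1/8.5 - 1/15 = 0.05098 cm^-1, so d_i1 = 19.615 cm.
m_1 = -(19.615)/15 = -1.3077.
That image sits 22.885 cm in front of the second lens, so d_o2 = 22.885 cm.
Lens 2: 1/d_i2 = 1/f_2 - 1/d_o2 = 1/(-17) - 1/(22.885) = -0.10252 cm^-1, so d_i2 = -9.754 cm.
m_2 = -(-9.754)/(22.885) = 0.4262.
Overall magnification: m = m_1 m_2 = -0.5574.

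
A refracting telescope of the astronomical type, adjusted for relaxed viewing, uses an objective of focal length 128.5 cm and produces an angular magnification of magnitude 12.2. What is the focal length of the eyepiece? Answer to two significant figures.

11 cm

|M| = f_obj/f_eye, so f_eye = f_obj/|M| = 128.5/12.2 = 10.533 cm.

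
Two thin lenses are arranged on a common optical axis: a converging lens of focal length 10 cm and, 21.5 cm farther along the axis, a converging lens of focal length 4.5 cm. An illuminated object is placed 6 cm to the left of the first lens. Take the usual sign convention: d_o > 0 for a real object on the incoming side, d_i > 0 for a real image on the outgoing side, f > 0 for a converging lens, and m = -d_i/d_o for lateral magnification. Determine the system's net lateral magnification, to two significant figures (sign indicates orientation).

Applying the thin-lens equation to the first lens, 1/10 = 1/6 + 1/d_i1, which gives d_i1 = -15.000 cm.
Its lateral magnification is m_1 = -d_i1/d_o1 = -(-15.000)/6 = 2.5000.
The intermediate image is virtual, 15.000 cm to the left of lens 1, so d_o2 = L - d_i1 = 21.5 - (-15.000) = 36.500 cm.
Applying the thin-lens equation again with f_2 = 4.5 cm and d_o2 = 36.500 cm gives d_i2 = 5.133 cm.
m_2 = -(5.133)/(36.500) = -0.1406.
Total m = m_1 x m_2 = (2.5000)(-0.1406) = -0.3516.

-0.35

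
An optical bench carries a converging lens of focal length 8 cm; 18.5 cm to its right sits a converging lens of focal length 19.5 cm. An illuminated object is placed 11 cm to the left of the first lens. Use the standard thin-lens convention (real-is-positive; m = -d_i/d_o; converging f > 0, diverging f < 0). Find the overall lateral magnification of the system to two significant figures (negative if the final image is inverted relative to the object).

Applying the thin-lens equation to the first lens, 1/8 = 1/11 + 1/d_i1, which gives d_i1 = 29.333 cm.
Its lateral magnification is m_1 = -d_i1/d_o1 = -(29.333)/11 = -2.6667.
This image would form 29.333 cm past lens 1, i.e. 10.833 cm beyond lens 2, so it is a virtual object for lens 2: d_o2 = 18.5 - 29.333 = -10.833 cm.
Applying the thin-lens equation again with f_2 = 19.5 cm and d_o2 = -10.833 cm gives d_i2 = 6.964 cm.
m_2 = -(6.964)/(-10.833) = 0.6429.
The system's lateral magnification is m_1 m_2 = (-2.6667)(0.6429) = -1.7143.

-1.7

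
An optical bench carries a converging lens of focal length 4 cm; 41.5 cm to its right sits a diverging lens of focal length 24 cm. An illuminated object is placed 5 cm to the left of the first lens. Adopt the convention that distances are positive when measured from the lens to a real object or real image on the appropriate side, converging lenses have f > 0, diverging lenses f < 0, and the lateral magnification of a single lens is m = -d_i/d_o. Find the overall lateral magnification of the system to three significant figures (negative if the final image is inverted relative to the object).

-2.11

Lens 1: 1/d_i1 = 1/f_1 - 1/d_o1 = 1/4 - 1/5 = 0.05000 cm^-1, so d_i1 = 20.000 cm.
m_1 = -(20.000)/5 = -4.0000.
Object distance for lens 2: d_o2 = 41.5 - 20.000 = 21.500 cm.
Lens 2: 1/d_i2 = 1/f_2 - 1/d_o2 = 1/(-24) - 1/(21.500) = -0.08818 cm^-1, so d_i2 = -11.341 cm.
m_2 = -(-11.341)/(21.500) = 0.5275.
The system's lateral magnification is m_1 m_2 = (-4.0000)(0.5275) = -2.1099.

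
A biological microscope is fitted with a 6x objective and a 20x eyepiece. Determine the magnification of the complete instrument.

The overall magnification of a compound microscope is the product of the objective and eyepiece magnifications:
M = M_obj x M_eye = 6 x 20 = 120.

120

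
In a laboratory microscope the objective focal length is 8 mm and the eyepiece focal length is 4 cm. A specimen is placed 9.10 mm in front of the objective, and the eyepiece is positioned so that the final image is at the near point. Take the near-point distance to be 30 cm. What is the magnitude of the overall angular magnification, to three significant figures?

61.8

Convert to cm: f_obj = 8 mm = 0.8 cm; d_o = 9.10 mm = 0.91 cm.
Objective: 1/d_i = 1/f_obj - 1/d_o = 1/0.8 - 1/0.91 = 0.15110 cm^-1, so d_i = 6.618 cm.
m_obj = -d_i/d_o = -6.618/0.91 = -7.273.
Eyepiece angular magnification (image at near point): M_eye = 1 + D/f_e = 1 + 30/4 = 8.500.
Overall M = m_obj x M_eye = (-7.273)(8.500) = -61.82.
|M| = 61.82.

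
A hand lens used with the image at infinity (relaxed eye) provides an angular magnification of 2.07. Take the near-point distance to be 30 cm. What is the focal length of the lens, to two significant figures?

14 cm

For the image at infinity, M = D/f.
f = D/M = 30/2.07 = 14.493 cm.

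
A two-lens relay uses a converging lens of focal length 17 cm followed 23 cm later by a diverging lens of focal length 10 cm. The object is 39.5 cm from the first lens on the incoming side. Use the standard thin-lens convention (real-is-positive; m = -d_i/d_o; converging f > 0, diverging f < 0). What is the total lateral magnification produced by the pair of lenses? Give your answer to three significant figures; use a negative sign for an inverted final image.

-2.39

Lens 1: 1/d_i1 = 1/f_1 - 1/d_o1 = 1/17 - 1/39.5 = 0.03351 cm^-1, so d_i1 = 29.844 cm.
m_1 = -(29.844)/39.5 = -0.7556.
Since 29.844 cm > 23 cm, the first image lies past the second lens and serves as a virtual object: d_o2 = L - d_i1 = -6.844 cm.
Lens 2: 1/d_i2 = 1/f_2 - 1/d_o2 = 1/(-10) - 1/(-6.844) = 0.04610 cm^-1, so d_i2 = 21.690 cm.
m_2 = -(21.690)/(-6.844) = 3.1690.
Total m = m_1 x m_2 = (-0.7556)(3.1690) = -2.3944.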